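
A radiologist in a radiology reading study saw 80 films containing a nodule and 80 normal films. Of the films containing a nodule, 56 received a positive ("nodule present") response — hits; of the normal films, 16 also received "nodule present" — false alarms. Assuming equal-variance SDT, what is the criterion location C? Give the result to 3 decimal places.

C = 0.159

H = 56/80 = 0.7000
FA = 16/80 = 0.2000
Φ⁻¹(0.7000) = 0.5244, Φ⁻¹(0.2000) = -0.8416
c = −½·[z(H) + z(FA)] = −0.5 × (0.5244 + (-0.8416)) = 0.1586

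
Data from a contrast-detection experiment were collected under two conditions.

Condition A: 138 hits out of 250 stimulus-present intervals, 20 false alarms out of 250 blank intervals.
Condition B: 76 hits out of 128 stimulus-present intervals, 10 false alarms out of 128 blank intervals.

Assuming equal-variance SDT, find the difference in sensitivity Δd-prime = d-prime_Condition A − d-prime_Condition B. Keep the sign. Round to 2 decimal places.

Δd-prime = -0.12

Condition A: z(0.5520) = 0.131, z(0.0800) = -1.405, d' = 1.536
Condition B: z(0.5938) = 0.237, z(0.0781) = -1.418, d' = 1.655
Δd' = d'_Condition A − d'_Condition B = 1.536 − 1.655 = -0.119
Condition B has the higher sensitivity.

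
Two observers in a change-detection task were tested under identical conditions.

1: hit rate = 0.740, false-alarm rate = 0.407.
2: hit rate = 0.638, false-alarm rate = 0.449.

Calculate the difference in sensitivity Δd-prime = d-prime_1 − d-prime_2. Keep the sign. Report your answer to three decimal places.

1: z(0.740) = 0.6433, z(0.407) = -0.2353, d' = 0.8786
2: z(0.638) = 0.3531, z(0.449) = -0.1282, d' = 0.4813
Δd' = d'_1 − d'_2 = 0.8786 − 0.4813 = 0.3973
1 has the higher sensitivity.

Δd-prime = 0.397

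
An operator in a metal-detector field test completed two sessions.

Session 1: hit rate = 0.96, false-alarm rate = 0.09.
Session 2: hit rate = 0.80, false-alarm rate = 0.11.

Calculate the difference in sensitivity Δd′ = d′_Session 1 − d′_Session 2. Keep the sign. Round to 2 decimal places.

Session 1: z(0.96) = 1.751, z(0.09) = -1.341, d' = 3.092
Session 2: z(0.80) = 0.842, z(0.11) = -1.227, d' = 2.069
Δd' = d'_Session 1 − d'_Session 2 = 3.092 − 2.069 = 1.023
Session 1 has the higher sensitivity.

Δd′ = 1.02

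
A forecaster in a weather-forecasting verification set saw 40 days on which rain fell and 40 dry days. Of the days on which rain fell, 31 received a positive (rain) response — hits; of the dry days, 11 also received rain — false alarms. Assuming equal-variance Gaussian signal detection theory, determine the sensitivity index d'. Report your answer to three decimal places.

H = 31/40 = 0.7750
FA = 11/40 = 0.2750
z(0.7750) = 0.7554, z(0.2750) = -0.5978
d' = z(H) − z(FA) = 0.7554 − (-0.5978) = 1.3532

d' = 1.353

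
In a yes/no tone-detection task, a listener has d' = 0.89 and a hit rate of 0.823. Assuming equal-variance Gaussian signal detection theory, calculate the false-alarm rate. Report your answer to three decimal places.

false-alarm rate = 0.515

z(hit rate) = z(0.823) = 0.9269
z(FA) = z(H) − d' = 0.9269 − 0.89 = 0.0369
false-alarm rate = Φ(0.0369) = 0.5147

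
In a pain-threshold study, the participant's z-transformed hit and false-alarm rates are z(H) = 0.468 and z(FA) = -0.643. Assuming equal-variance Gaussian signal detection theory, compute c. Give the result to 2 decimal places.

c = −½·[z(H) + z(FA)] = −½·(0.468 + (-0.643)) = 0.0875
c > 0: the participant has a conservative response bias.

c = 0.09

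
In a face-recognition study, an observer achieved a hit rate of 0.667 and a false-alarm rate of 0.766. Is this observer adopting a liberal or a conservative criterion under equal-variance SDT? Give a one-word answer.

z(H) = 0.432, z(FA) = 0.726
c = −½·(z(H) + z(FA)) = -0.579
c < 0 → liberal criterion (biased toward responding “yes”).

liberal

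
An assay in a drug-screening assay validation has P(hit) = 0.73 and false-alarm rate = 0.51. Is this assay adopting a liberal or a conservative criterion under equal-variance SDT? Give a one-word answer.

z(H) = 0.613, z(FA) = 0.025
c = −½·(z(H) + z(FA)) = -0.319
c < 0 → liberal criterion (biased toward responding “yes”).

liberal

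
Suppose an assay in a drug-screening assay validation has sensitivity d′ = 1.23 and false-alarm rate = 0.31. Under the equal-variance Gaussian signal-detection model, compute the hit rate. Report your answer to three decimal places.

z(false-alarm rate) = z(0.31) = -0.4959
z(H) = z(FA) + d' = -0.4959 + 1.23 = 0.7341
hit rate = Φ(0.7341) = 0.7686

hit rate = 0.769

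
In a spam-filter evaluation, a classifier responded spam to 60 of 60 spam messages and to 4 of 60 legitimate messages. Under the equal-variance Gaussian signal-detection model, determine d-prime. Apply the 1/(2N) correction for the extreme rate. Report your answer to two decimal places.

d-prime = 3.90

The hit rate is 60/60 = 1, so apply the 1/(2N) correction: H → 1 − 1/(2·60) = 0.99167.
z(H) = z(0.99167) = 2.394
z(FA) = z(0.06667) = -1.501
d' = 2.394 − (-1.501) = 3.895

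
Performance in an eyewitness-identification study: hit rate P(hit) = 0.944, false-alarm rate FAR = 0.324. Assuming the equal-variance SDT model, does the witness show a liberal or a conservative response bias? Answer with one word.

liberal

z(H) = 1.589, z(FA) = -0.457
c = −½·(z(H) + z(FA)) = -0.566
c < 0 → liberal criterion (biased toward responding “yes”).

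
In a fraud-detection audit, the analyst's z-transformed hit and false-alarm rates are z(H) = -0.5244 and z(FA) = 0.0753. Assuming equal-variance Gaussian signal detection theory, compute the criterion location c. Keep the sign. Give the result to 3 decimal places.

c = −½·[z(H) + z(FA)] = −½·(-0.5244 + 0.0753) = 0.22455

c = 0.225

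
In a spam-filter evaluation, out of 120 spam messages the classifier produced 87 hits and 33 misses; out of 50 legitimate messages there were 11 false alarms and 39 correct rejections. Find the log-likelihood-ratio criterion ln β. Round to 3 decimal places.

H = 87/120 = 0.7250
FA = 11/50 = 0.2200
Φ⁻¹(H) = 0.5978
Φ⁻¹(FA) = -0.7722
ln β = −½·[z(H)² − z(FA)²] = −0.5 × (0.3574 − 0.5963) = 0.11945

ln β = 0.119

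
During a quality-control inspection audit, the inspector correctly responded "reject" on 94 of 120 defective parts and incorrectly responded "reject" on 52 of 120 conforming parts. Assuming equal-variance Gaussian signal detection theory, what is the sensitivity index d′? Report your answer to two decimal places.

d′ = 0.95

H = 94/120 = 0.7833
FA = 52/120 = 0.4333
z(H) = z(0.7833) = 0.7834
z(FA) = z(0.4333) = -0.1680
d' = z(H) − z(FA) = 0.7834 − (-0.1680) = 0.9514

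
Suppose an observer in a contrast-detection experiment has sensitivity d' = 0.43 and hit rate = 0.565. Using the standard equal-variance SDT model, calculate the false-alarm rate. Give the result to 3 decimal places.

false-alarm rate = 0.395

z(hit rate) = z(0.565) = 0.1637
z(FA) = z(H) − d' = 0.1637 − 0.43 = -0.2663
false-alarm rate = Φ(-0.2663) = 0.3950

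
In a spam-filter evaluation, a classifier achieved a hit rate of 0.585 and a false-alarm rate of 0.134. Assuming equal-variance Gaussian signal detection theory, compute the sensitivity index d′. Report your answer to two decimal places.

d′ = 1.32

z(H) = 0.2147
z(FA) = -1.1077
d' = z(H) − z(FA) = 0.2147 − (-1.1077) = 1.3224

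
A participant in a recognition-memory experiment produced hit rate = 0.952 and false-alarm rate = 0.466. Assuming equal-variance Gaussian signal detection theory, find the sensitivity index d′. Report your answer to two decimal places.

d′ = 1.75

z(0.952) = 1.6646, z(0.466) = -0.0853
d' = z(H) − z(FA) = 1.6646 − (-0.0853) = 1.7499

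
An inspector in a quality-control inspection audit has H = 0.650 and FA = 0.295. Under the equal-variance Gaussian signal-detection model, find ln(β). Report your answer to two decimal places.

ln β = 0.07

Φ⁻¹(H) = Φ⁻¹(0.650) = 0.385
Φ⁻¹(FA) = Φ⁻¹(0.295) = -0.539
ln β = −½·[z(H)² − z(FA)²] = −0.5 × (0.148 − 0.291) = 0.0715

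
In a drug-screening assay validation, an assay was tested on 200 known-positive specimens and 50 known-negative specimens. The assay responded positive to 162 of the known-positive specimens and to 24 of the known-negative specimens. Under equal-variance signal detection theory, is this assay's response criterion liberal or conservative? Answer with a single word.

liberal

z(H) = 0.878, z(FA) = -0.050
c = −½·(z(H) + z(FA)) = -0.414
c < 0 → liberal criterion (biased toward responding “yes”).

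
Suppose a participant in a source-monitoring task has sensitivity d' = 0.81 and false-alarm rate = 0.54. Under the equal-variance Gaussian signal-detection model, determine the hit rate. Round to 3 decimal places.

hit rate = 0.819

z(false-alarm rate) = z(0.54) = 0.1004
z(H) = z(FA) + d' = 0.1004 + 0.81 = 0.9104
hit rate = Φ(0.9104) = 0.8187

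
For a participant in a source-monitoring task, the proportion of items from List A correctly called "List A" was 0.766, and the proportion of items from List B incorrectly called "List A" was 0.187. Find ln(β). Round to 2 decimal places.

ln β = 0.13

z(H) = z(0.766) = 0.726
z(FA) = z(0.187) = -0.889
ln β = −½·[z(H)² − z(FA)²] = −0.5 × (0.527 − 0.790) = 0.1315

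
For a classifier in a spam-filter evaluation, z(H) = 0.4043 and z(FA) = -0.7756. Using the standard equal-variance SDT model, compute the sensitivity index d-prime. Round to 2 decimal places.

d' = z(H) − z(FA) = 0.4043 − (-0.7756) = 1.1799

d-prime = 1.18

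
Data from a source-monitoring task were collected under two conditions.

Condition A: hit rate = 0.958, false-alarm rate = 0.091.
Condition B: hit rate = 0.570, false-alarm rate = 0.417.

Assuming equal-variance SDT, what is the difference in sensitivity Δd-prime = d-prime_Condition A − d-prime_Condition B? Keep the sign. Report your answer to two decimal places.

Δd-prime = 2.68

Condition A: z(0.958) = 1.728, z(0.091) = -1.335, d' = 3.063
Condition B: z(0.570) = 0.176, z(0.417) = -0.210, d' = 0.386
Δd' = d'_Condition A − d'_Condition B = 3.063 − 0.386 = 2.677
Condition A has the higher sensitivity.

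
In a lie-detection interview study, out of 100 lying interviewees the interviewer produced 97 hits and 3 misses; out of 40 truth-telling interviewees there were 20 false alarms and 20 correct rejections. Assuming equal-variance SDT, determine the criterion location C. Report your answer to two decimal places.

C = -0.94

H = 97/100 = 0.9700
FA = 20/40 = 0.5000
z(H) = 1.881
z(FA) = 0.000
c = −½·[z(H) + z(FA)] = −0.5 × (1.881 + 0.000) = -0.9405
c < 0: the interviewer has a liberal response bias.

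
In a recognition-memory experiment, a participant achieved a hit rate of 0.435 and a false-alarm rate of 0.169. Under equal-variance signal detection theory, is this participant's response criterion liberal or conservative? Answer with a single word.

z(H) = -0.164, z(FA) = -0.958
c = −½·(z(H) + z(FA)) = 0.561
c > 0 → conservative criterion (biased toward responding “no”).

conservative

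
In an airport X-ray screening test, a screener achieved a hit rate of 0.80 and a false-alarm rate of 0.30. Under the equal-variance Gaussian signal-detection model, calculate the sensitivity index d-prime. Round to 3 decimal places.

z(H) = 0.8416
z(FA) = -0.5244
d' = z(H) − z(FA) = 0.8416 − (-0.5244) = 1.3660

d-prime = 1.366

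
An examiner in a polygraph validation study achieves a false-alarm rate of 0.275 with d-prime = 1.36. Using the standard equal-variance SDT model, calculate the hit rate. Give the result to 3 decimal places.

hit rate = 0.777

z(false-alarm rate) = z(0.275) = -0.5978
z(H) = z(FA) + d' = -0.5978 + 1.36 = 0.7622
hit rate = Φ(0.7622) = 0.7770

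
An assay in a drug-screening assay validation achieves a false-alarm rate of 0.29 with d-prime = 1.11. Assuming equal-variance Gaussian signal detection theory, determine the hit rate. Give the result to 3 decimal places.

hit rate = 0.711

z(false-alarm rate) = z(0.29) = -0.5534
z(H) = z(FA) + d' = -0.5534 + 1.11 = 0.5566
hit rate = Φ(0.5566) = 0.7111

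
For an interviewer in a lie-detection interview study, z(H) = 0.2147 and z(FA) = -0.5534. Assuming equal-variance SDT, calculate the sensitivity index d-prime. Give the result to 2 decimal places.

d' = z(H) − z(FA) = 0.2147 − (-0.5534) = 0.7681

d-prime = 0.77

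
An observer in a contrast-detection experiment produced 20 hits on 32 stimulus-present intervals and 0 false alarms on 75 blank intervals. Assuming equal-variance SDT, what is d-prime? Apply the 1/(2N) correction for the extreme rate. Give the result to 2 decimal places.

The false-alarm rate is 0/75 = 0, so apply the 1/(2N) correction: FA → 1/(2·75) = 0.00667.
z(H) = z(0.62500) = 0.319
z(FA) = z(0.00667) = -2.475
d' = 0.319 − (-2.475) = 2.794

d-prime = 2.79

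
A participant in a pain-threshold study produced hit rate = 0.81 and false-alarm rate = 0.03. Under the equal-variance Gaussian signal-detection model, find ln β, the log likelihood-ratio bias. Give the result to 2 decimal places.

z(H) = z(0.81) = 0.878
z(FA) = z(0.03) = -1.881
ln β = −½·[z(H)² − z(FA)²] = −0.5 × (0.771 − 3.538) = 1.3835

ln β = 1.38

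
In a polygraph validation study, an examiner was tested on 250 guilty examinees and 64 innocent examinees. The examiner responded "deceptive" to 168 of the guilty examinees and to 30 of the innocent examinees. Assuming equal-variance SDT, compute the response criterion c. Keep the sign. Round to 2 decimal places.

H = 168/250 = 0.6720
FA = 30/64 = 0.4688
Φ⁻¹(H) = Φ⁻¹(0.6720) = 0.445
Φ⁻¹(FA) = Φ⁻¹(0.4688) = -0.078
c = −½·[z(H) + z(FA)] = −0.5 × (0.445 + (-0.078)) = -0.1835
c < 0: the examiner has a liberal response bias.

c = -0.18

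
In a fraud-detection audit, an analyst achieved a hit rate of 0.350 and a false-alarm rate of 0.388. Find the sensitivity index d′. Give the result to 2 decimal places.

z(H) = z(0.350) = -0.385
z(FA) = z(0.388) = -0.285
d' = z(H) − z(FA) = -0.385 − (-0.285) = -0.100

d′ = -0.10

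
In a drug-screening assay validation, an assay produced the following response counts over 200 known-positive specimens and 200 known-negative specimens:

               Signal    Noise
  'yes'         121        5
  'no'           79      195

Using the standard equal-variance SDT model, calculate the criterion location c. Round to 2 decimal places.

c = 0.85

H = 121/200 = 0.6050
FA = 5/200 = 0.0250
z(H) = 0.266
z(FA) = -1.960
c = −½·[z(H) + z(FA)] = −0.5 × (0.266 + (-1.960)) = 0.847
c > 0: the assay has a conservative response bias.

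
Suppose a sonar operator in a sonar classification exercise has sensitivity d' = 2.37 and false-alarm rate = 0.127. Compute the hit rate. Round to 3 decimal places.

z(false-alarm rate) = z(0.127) = -1.1407
z(H) = z(FA) + d' = -1.1407 + 2.37 = 1.2293
hit rate = Φ(1.2293) = 0.8905

hit rate = 0.891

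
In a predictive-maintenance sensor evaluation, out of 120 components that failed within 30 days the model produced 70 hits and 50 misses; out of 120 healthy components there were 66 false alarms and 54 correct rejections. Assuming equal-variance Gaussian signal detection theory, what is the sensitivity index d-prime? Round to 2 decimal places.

d-prime = 0.08

H = 70/120 = 0.5833
FA = 66/120 = 0.5500
z(H) = z(0.5833) = 0.210
z(FA) = z(0.5500) = 0.126
d' = z(H) − z(FA) = 0.210 − 0.126 = 0.084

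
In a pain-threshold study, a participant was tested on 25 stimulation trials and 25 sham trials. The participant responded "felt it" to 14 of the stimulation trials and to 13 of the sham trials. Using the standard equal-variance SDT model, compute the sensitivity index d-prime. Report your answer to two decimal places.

H = 14/25 = 0.5600
FA = 13/25 = 0.5200
z(H) = z(0.5600) = 0.1510
z(FA) = z(0.5200) = 0.0502
d' = z(H) − z(FA) = 0.1510 − 0.0502 = 0.1008

d-prime = 0.10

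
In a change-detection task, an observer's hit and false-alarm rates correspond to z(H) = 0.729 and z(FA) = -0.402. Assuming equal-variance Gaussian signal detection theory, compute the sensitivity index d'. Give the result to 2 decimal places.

d' = 1.13

d' = z(H) − z(FA) = 0.729 − (-0.402) = 1.131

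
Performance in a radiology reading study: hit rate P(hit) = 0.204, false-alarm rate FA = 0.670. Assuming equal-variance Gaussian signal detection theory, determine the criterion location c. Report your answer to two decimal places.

c = 0.19

Φ⁻¹(H) = -0.827
Φ⁻¹(FA) = 0.440
c = −½·[z(H) + z(FA)] = −0.5 × (-0.827 + 0.440) = 0.1935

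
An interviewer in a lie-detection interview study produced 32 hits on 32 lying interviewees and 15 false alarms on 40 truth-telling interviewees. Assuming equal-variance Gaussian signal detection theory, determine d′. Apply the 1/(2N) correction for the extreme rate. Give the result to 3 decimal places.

d′ = 2.473

The hit rate is 32/32 = 1, so apply the 1/(2N) correction: H → 1 − 1/(2·32) = 0.98438.
z(H) = z(0.98438) = 2.1540
z(FA) = z(0.37500) = -0.3186
d' = 2.1540 − (-0.3186) = 2.4726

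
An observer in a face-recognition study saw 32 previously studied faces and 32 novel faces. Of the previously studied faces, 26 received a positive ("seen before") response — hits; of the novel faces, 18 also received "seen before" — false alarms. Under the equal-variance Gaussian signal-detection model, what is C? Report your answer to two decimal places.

C = -0.52

H = 26/32 = 0.8125
FA = 18/32 = 0.5625
z(0.8125) = 0.8871, z(0.5625) = 0.1573
c = −½·[z(H) + z(FA)] = −0.5 × (0.8871 + 0.1573) = -0.5222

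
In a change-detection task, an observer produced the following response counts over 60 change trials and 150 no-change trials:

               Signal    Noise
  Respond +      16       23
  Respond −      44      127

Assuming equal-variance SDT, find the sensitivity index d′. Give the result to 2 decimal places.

H = 16/60 = 0.2667
FA = 23/150 = 0.1533
Φ⁻¹(H) = -0.623
Φ⁻¹(FA) = -1.022
d' = z(H) − z(FA) = -0.623 − (-1.022) = 0.399

d′ = 0.40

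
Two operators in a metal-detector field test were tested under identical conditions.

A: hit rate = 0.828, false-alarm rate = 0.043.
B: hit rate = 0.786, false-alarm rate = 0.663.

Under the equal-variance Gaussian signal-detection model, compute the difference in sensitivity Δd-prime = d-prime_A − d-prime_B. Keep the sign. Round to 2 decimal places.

Δd-prime = 2.29

A: z(0.828) = 0.946, z(0.043) = -1.717, d' = 2.663
B: z(0.786) = 0.793, z(0.663) = 0.421, d' = 0.372
Δd' = d'_A − d'_B = 2.663 − 0.372 = 2.291
A has the higher sensitivity.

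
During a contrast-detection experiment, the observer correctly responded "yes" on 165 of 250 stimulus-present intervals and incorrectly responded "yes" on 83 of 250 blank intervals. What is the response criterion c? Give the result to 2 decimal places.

H = 165/250 = 0.6600
FA = 83/250 = 0.3320
z(H) = 0.412
z(FA) = -0.434
c = −½·[z(H) + z(FA)] = −0.5 × (0.412 + (-0.434)) = 0.011

c = 0.01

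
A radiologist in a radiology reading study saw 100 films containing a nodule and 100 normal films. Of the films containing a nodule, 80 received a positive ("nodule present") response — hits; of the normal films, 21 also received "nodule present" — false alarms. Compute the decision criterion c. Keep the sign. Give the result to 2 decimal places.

c = -0.02

H = 80/100 = 0.8000
FA = 21/100 = 0.2100
z(H) = 0.8416
z(FA) = -0.8064
c = −½·[z(H) + z(FA)] = −0.5 × (0.8416 + (-0.8064)) = -0.0176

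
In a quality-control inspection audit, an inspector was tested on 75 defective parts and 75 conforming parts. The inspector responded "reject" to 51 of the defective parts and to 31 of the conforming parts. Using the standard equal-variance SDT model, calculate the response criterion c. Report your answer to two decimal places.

c = -0.12

H = 51/75 = 0.6800
FA = 31/75 = 0.4133
z(H) = 0.468
z(FA) = -0.219
c = −½·[z(H) + z(FA)] = −0.5 × (0.468 + (-0.219)) = -0.1245
c < 0: the inspector has a liberal response bias.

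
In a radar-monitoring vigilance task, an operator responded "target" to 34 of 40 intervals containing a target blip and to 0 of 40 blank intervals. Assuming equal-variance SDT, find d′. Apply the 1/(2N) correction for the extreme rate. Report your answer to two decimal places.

The false-alarm rate is 0/40 = 0, so apply the 1/(2N) correction: FA → 1/(2·40) = 0.01250.
z(H) = z(0.85000) = 1.036
z(FA) = z(0.01250) = -2.241
d' = 1.036 − (-2.241) = 3.277

d′ = 3.28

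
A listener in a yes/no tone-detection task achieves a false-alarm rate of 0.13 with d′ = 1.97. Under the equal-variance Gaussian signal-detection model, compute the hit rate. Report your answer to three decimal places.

hit rate = 0.801

z(false-alarm rate) = z(0.13) = -1.1264
z(H) = z(FA) + d' = -1.1264 + 1.97 = 0.8436
hit rate = Φ(0.8436) = 0.8006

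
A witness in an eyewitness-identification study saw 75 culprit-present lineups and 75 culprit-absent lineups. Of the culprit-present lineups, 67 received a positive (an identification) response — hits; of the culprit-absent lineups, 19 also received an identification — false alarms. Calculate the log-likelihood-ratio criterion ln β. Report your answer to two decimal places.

H = 67/75 = 0.8933
FA = 19/75 = 0.2533
z(H) = z(0.8933) = 1.244
z(FA) = z(0.2533) = -0.664
ln β = −½·[z(H)² − z(FA)²] = −0.5 × (1.548 − 0.441) = -0.5535

ln β = -0.55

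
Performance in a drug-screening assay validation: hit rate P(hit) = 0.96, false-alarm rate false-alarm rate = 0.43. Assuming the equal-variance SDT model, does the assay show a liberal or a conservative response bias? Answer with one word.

z(H) = 1.751, z(FA) = -0.176
c = −½·(z(H) + z(FA)) = -0.7875
c < 0 → liberal criterion (biased toward responding “yes”).

liberal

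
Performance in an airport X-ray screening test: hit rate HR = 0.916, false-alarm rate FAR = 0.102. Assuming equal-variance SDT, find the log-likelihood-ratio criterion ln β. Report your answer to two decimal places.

ln β = -0.14

z(0.916) = 1.379, z(0.102) = -1.270
ln β = −½·[z(H)² − z(FA)²] = −0.5 × (1.902 − 1.613) = -0.1445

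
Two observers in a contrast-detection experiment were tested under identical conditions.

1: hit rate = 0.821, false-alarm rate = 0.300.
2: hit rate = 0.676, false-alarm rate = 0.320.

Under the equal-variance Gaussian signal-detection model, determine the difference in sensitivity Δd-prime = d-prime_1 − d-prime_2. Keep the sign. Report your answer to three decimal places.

1: z(0.821) = 0.9192, z(0.300) = -0.5244, d' = 1.4436
2: z(0.676) = 0.4565, z(0.320) = -0.4677, d' = 0.9242
Δd' = d'_1 − d'_2 = 1.4436 − 0.9242 = 0.5194
1 has the higher sensitivity.

Δd-prime = 0.519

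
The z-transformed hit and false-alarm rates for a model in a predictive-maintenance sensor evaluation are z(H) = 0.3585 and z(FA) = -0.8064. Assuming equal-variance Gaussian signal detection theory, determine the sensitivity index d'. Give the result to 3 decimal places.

d' = z(H) − z(FA) = 0.3585 − (-0.8064) = 1.1649

d' = 1.165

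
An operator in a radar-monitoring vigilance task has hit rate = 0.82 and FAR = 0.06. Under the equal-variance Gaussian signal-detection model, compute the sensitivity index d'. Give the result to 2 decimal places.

d' = 2.47

Φ⁻¹(H) = 0.915
Φ⁻¹(FA) = -1.555
d' = z(H) − z(FA) = 0.915 − (-1.555) = 2.470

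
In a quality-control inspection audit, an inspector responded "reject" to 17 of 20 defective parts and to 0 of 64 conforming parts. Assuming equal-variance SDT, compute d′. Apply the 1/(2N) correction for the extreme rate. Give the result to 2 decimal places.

d′ = 3.45

The false-alarm rate is 0/64 = 0, so apply the 1/(2N) correction: FA → 1/(2·64) = 0.00781.
z(H) = z(0.85000) = 1.036
z(FA) = z(0.00781) = -2.418
d' = 1.036 − (-2.418) = 3.454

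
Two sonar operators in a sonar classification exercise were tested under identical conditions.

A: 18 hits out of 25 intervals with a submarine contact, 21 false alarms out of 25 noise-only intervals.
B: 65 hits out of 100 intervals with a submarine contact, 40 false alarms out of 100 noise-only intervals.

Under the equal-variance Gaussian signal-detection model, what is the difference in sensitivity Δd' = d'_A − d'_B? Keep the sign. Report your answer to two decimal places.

A: z(0.7200) = 0.583, z(0.8400) = 0.994, d' = -0.411
B: z(0.6500) = 0.385, z(0.4000) = -0.253, d' = 0.638
Δd' = d'_A − d'_B = -0.411 − 0.638 = -1.049
B has the higher sensitivity.

Δd' = -1.05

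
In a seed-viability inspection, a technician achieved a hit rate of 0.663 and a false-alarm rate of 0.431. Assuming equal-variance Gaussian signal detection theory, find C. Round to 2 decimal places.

Φ⁻¹(H) = 0.421
Φ⁻¹(FA) = -0.174
c = −½·[z(H) + z(FA)] = −0.5 × (0.421 + (-0.174)) = -0.1235
c < 0: the technician has a liberal response bias.

C = -0.12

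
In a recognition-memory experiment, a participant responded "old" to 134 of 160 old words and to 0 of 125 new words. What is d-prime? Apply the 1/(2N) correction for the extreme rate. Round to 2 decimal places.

d-prime = 3.64

The false-alarm rate is 0/125 = 0, so apply the 1/(2N) correction: FA → 1/(2·125) = 0.00400.
z(H) = z(0.83750) = 0.984
z(FA) = z(0.00400) = -2.652
d' = 0.984 − (-2.652) = 3.636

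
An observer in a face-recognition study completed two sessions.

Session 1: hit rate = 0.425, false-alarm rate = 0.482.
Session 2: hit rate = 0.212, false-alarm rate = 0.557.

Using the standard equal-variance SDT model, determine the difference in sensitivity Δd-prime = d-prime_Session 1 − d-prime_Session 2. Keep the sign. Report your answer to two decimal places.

Δd-prime = 0.80

Session 1: z(0.425) = -0.189, z(0.482) = -0.045, d' = -0.144
Session 2: z(0.212) = -0.800, z(0.557) = 0.143, d' = -0.943
Δd' = d'_Session 1 − d'_Session 2 = -0.144 − (-0.943) = 0.799
Session 1 has the higher sensitivity.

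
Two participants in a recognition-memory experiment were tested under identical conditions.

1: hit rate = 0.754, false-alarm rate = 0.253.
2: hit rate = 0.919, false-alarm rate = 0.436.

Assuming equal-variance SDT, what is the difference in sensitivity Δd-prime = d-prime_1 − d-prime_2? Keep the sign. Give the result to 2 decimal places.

1: z(0.754) = 0.687, z(0.253) = -0.665, d' = 1.352
2: z(0.919) = 1.398, z(0.436) = -0.161, d' = 1.559
Δd' = d'_1 − d'_2 = 1.352 − 1.559 = -0.207
2 has the higher sensitivity.

Δd-prime = -0.21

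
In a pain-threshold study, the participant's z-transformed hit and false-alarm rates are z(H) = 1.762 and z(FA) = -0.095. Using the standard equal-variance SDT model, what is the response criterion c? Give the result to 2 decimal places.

c = -0.83

c = −½·[z(H) + z(FA)] = −½·(1.762 + (-0.095)) = -0.8335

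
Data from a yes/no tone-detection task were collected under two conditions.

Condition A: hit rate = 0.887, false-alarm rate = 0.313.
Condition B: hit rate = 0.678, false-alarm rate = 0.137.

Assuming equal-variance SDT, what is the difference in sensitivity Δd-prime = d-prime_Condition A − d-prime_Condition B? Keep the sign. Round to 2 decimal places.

Δd-prime = 0.14

Condition A: z(0.887) = 1.211, z(0.313) = -0.487, d' = 1.698
Condition B: z(0.678) = 0.462, z(0.137) = -1.094, d' = 1.556
Δd' = d'_Condition A − d'_Condition B = 1.698 − 1.556 = 0.142
Condition A has the higher sensitivity.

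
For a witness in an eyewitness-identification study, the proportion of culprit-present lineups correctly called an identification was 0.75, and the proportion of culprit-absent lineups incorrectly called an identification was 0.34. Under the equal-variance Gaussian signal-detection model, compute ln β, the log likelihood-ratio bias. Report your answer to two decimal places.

Φ⁻¹(H) = Φ⁻¹(0.75) = 0.674
Φ⁻¹(FA) = Φ⁻¹(0.34) = -0.412
ln β = −½·[z(H)² − z(FA)²] = −0.5 × (0.454 − 0.170) = -0.142

ln β = -0.14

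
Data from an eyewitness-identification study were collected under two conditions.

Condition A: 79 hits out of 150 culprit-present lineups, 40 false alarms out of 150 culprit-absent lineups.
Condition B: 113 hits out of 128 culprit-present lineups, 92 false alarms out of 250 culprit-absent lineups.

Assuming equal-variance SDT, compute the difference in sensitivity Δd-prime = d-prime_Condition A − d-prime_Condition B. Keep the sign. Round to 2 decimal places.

Condition A: z(0.5267) = 0.067, z(0.2667) = -0.623, d' = 0.690
Condition B: z(0.8828) = 1.189, z(0.3680) = -0.337, d' = 1.526
Δd' = d'_Condition A − d'_Condition B = 0.690 − 1.526 = -0.836
Condition B has the higher sensitivity.

Δd-prime = -0.84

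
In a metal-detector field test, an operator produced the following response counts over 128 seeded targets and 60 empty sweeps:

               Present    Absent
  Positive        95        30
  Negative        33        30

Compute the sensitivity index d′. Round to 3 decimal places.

d′ = 0.650

H = 95/128 = 0.7422
FA = 30/60 = 0.5000
z(0.7422) = 0.6501, z(0.5000) = 0.0000
d' = z(H) − z(FA) = 0.6501 − 0.0000 = 0.6501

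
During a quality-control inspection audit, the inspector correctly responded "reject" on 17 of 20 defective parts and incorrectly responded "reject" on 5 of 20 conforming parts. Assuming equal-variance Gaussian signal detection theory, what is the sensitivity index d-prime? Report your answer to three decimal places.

H = 17/20 = 0.8500
FA = 5/20 = 0.2500
Φ⁻¹(H) = Φ⁻¹(0.8500) = 1.0364
Φ⁻¹(FA) = Φ⁻¹(0.2500) = -0.6745
d' = z(H) − z(FA) = 1.0364 − (-0.6745) = 1.7109

d-prime = 1.711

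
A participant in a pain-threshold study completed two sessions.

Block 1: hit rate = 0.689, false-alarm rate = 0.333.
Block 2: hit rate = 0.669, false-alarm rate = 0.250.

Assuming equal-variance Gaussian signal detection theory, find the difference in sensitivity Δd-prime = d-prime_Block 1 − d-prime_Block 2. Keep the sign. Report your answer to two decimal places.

Δd-prime = -0.19

Block 1: z(0.689) = 0.493, z(0.333) = -0.432, d' = 0.925
Block 2: z(0.669) = 0.437, z(0.250) = -0.674, d' = 1.111
Δd' = d'_Block 1 − d'_Block 2 = 0.925 − 1.111 = -0.186
Block 2 has the higher sensitivity.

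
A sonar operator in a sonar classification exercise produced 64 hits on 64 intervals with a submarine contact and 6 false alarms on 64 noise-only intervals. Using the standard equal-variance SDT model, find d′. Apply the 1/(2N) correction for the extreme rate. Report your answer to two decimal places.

The hit rate is 64/64 = 1, so apply the 1/(2N) correction: H → 1 − 1/(2·64) = 0.99219.
z(H) = z(0.99219) = 2.418
z(FA) = z(0.09375) = -1.318
d' = 2.418 − (-1.318) = 3.736

d′ = 3.74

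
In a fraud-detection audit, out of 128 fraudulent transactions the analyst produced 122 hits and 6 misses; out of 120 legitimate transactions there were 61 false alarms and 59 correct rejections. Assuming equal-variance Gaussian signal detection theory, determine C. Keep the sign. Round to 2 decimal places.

C = -0.85

H = 122/128 = 0.9531
FA = 61/120 = 0.5083
Φ⁻¹(0.9531) = 1.676, Φ⁻¹(0.5083) = 0.021
c = −½·[z(H) + z(FA)] = −0.5 × (1.676 + 0.021) = -0.8485
c < 0: the analyst has a liberal response bias.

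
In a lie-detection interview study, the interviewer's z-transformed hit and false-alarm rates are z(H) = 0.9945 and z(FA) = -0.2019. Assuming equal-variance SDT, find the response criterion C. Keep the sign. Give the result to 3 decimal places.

C = -0.396

c = −½·[z(H) + z(FA)] = −½·(0.9945 + (-0.2019)) = -0.3963
c < 0: the interviewer has a liberal response bias.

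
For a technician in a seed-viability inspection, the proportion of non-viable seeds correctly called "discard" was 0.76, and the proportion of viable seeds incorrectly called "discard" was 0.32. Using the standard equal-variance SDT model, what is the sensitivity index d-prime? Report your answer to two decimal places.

z(H) = 0.7063
z(FA) = -0.4677
d' = z(H) − z(FA) = 0.7063 − (-0.4677) = 1.1740

d-prime = 1.17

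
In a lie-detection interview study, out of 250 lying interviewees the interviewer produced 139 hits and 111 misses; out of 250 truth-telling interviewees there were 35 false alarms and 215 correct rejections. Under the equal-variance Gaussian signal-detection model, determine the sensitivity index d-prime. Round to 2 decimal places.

d-prime = 1.22

H = 139/250 = 0.5560
FA = 35/250 = 0.1400
z(H) = z(0.5560) = 0.141
z(FA) = z(0.1400) = -1.080
d' = z(H) − z(FA) = 0.141 − (-1.080) = 1.221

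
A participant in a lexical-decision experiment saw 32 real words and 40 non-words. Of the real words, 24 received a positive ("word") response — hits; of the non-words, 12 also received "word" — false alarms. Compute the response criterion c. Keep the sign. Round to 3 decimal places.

c = -0.075

H = 24/32 = 0.7500
FA = 12/40 = 0.3000
Φ⁻¹(H) = 0.6745
Φ⁻¹(FA) = -0.5244
c = −½·[z(H) + z(FA)] = −0.5 × (0.6745 + (-0.5244)) = -0.07505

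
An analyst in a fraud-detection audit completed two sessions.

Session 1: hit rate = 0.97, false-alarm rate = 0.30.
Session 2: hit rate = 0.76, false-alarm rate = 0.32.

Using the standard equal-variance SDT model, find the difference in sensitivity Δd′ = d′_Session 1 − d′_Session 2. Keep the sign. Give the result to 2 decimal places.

Session 1: z(0.97) = 1.881, z(0.30) = -0.524, d' = 2.405
Session 2: z(0.76) = 0.706, z(0.32) = -0.468, d' = 1.174
Δd' = d'_Session 1 − d'_Session 2 = 2.405 − 1.174 = 1.231
Session 1 has the higher sensitivity.

Δd′ = 1.23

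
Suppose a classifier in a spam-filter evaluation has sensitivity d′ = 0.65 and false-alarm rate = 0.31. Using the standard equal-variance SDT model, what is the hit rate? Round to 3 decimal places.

hit rate = 0.561

z(false-alarm rate) = z(0.31) = -0.4959
z(H) = z(FA) + d' = -0.4959 + 0.65 = 0.1541
hit rate = Φ(0.1541) = 0.5612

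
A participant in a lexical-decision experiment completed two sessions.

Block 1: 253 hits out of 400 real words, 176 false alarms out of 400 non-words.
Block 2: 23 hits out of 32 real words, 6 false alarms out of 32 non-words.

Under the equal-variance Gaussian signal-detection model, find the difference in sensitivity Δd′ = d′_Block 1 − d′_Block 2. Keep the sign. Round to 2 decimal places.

Block 1: z(0.6325) = 0.338, z(0.4400) = -0.151, d' = 0.489
Block 2: z(0.7188) = 0.579, z(0.1875) = -0.887, d' = 1.466
Δd' = d'_Block 1 − d'_Block 2 = 0.489 − 1.466 = -0.977
Block 2 has the higher sensitivity.

Δd′ = -0.98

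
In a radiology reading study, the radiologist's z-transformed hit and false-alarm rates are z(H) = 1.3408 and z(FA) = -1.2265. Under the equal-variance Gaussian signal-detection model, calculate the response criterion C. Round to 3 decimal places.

c = −½·[z(H) + z(FA)] = −½·(1.3408 + (-1.2265)) = -0.05715

C = -0.057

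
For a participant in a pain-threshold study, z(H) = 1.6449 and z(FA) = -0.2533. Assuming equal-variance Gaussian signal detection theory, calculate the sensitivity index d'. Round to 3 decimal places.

d' = z(H) − z(FA) = 1.6449 − (-0.2533) = 1.8982

d' = 1.898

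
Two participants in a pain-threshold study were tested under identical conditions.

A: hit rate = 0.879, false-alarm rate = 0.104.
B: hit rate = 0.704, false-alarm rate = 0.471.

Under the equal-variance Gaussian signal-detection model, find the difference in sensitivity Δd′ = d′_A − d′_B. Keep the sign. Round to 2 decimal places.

Δd′ = 1.82

A: z(0.879) = 1.170, z(0.104) = -1.259, d' = 2.429
B: z(0.704) = 0.536, z(0.471) = -0.073, d' = 0.609
Δd' = d'_A − d'_B = 2.429 − 0.609 = 1.820
A has the higher sensitivity.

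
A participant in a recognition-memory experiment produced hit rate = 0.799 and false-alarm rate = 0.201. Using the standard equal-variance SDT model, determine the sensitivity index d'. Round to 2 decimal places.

d' = 1.68

Φ⁻¹(H) = Φ⁻¹(0.799) = 0.8381
Φ⁻¹(FA) = Φ⁻¹(0.201) = -0.8381
d' = z(H) − z(FA) = 0.8381 − (-0.8381) = 1.6762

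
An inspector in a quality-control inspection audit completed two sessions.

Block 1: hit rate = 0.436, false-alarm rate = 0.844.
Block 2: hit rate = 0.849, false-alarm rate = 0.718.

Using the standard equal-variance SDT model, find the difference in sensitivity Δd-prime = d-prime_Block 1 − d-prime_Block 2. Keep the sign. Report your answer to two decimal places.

Δd-prime = -1.63

Block 1: z(0.436) = -0.161, z(0.844) = 1.011, d' = -1.172
Block 2: z(0.849) = 1.032, z(0.718) = 0.577, d' = 0.455
Δd' = d'_Block 1 − d'_Block 2 = -1.172 − 0.455 = -1.627
Block 2 has the higher sensitivity.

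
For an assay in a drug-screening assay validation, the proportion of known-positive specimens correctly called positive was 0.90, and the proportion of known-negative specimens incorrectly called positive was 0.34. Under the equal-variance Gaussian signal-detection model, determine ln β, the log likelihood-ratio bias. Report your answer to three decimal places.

z(0.90) = 1.2816, z(0.34) = -0.4125
ln β = −½·[z(H)² − z(FA)²] = −0.5 × (1.6425 − 0.1702) = -0.73615

ln β = -0.736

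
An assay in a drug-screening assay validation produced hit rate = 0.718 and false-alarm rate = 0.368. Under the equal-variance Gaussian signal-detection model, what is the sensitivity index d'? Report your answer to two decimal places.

d' = 0.91

z(H) = 0.577
z(FA) = -0.337
d' = z(H) − z(FA) = 0.577 − (-0.337) = 0.914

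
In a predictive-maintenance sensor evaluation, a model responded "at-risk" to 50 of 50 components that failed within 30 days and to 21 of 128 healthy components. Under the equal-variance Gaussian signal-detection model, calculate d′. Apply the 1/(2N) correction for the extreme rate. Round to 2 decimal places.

The hit rate is 50/50 = 1, so apply the 1/(2N) correction: H → 1 − 1/(2·50) = 0.99000.
z(H) = z(0.99000) = 2.326
z(FA) = z(0.16406) = -0.978
d' = 2.326 − (-0.978) = 3.304

d′ = 3.30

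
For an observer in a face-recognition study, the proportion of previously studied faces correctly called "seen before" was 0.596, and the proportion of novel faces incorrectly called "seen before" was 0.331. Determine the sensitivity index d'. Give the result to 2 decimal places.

z(0.596) = 0.243, z(0.331) = -0.437
d' = z(H) − z(FA) = 0.243 − (-0.437) = 0.680

d' = 0.68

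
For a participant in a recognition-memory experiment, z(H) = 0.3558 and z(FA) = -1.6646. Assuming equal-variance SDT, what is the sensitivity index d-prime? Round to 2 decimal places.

d-prime = 2.02

d' = z(H) − z(FA) = 0.3558 − (-1.6646) = 2.0204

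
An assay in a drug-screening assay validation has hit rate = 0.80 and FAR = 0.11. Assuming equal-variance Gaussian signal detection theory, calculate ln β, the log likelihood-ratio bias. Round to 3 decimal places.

ln β = 0.398

z(0.80) = 0.8416, z(0.11) = -1.2265
ln β = −½·[z(H)² − z(FA)²] = −0.5 × (0.7083 − 1.5043) = 0.3980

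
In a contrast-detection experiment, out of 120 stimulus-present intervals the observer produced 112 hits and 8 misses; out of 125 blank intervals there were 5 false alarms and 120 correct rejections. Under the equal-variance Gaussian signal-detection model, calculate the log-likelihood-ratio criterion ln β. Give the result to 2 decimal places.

H = 112/120 = 0.9333
FA = 5/125 = 0.0400
Φ⁻¹(0.9333) = 1.501, Φ⁻¹(0.0400) = -1.751
ln β = −½·[z(H)² − z(FA)²] = −0.5 × (2.253 − 3.066) = 0.4065

ln β = 0.41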